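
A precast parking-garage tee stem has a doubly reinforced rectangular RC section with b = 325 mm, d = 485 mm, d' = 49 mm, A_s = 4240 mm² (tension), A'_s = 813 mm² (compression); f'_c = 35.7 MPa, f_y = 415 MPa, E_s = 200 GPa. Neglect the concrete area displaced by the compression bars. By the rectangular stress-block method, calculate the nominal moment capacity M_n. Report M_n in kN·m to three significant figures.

Assume both tension and compression steel yield.
Net tension couple steel: A_s − A'_s = 3427 mm².
a = (A_s − A'_s) f_y / (0.85 f'_c b) = 1422205/(0.85 × 35.7 × 325) = 144.21 mm.
c = a/β₁ = 144.21/0.795 = 181.40 mm; ε'_s = 0.003(c − d')/c = 0.0022 ≥ f_y/E_s = 0.0021, so compression steel does yield.
M_n = (A_s − A'_s) f_y (d − a/2) + A'_s f_y (d − d') = [1422205 × (485 − 72.105) + 337395 × (485 − 49)] × 10⁻⁶ = 587.22 + 147.10 = 734.32 kN·m.

M_n ≈ 734 kN·m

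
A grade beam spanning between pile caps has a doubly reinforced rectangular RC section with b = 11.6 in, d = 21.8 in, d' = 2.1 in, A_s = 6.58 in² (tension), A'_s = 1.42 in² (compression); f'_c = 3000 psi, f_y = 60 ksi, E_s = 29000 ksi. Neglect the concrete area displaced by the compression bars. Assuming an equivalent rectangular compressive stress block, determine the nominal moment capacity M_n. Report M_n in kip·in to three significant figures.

Assume both steels yield.
a = (A_s − A'_s) f_y/(0.85 f'_c b) = (6.58 − 1.42) × 60/(0.85 × 3 × 11.6) = 10.467 in.
c = a/β₁ = 10.467/0.85 = 12.314 in; ε'_s = 0.003(c − d')/c = 0.0025 ≥ ε_y = 0.0021, so the compression steel yields.
M_n = (A_s − A'_s) f_y (d − a/2) + A'_s f_y (d − d') = 309.6 × (21.8 − 5.2335) + 85.2 × (21.8 − 2.1) = 5129.0 + 1678.4 = 6807.4 kip·in.

M_n ≈ 6810 kip·in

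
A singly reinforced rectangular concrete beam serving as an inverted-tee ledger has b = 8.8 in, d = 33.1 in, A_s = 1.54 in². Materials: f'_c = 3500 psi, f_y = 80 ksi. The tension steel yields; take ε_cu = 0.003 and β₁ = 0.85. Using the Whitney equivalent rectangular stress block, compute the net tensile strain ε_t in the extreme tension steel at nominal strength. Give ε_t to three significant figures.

a = A_s f_y/(0.85 f'_c b) = 4.706 in.
β₁ = 0.85, so c = a/β₁ = 4.706/0.85 = 5.536 in.
From the linear strain diagram with ε_cu = 0.003: ε_t = 0.003 (d − c)/c = 0.003 × (33.1 − 5.536)/5.536 = 0.0149.
Since ε_t ≥ 0.005, the section is tension-controlled.

ε_t ≈ 0.0149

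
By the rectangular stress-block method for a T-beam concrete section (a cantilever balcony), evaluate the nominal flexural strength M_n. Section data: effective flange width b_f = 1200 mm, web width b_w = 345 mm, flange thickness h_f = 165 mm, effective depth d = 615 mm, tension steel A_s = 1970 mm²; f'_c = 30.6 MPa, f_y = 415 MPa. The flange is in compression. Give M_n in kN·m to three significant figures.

Tension: T = A_s f_y = 1970 × 415 = 817550 N.
Try a within the flange: a = T/(0.85 f'_c b_f) = 817550/(0.85 × 30.6 × 1200) = 26.19 mm.
Since a = 26.19 ≤ h_f = 165 mm, the stress block lies entirely in the flange; analyse as a rectangular beam of width b_f.
M_n = T(d − a/2) = 817550 × (615 − 13.095) = 492.09 × 10⁶ N·mm.
M_n = 492.09 kN·m.

M_n ≈ 492 kN·m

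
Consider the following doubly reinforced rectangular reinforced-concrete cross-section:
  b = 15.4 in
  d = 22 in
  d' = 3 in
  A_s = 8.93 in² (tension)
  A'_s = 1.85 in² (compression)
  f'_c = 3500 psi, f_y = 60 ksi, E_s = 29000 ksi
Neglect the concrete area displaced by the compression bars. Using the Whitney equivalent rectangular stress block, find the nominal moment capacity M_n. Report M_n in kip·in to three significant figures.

Assume both steels yield.
a = (A_s − A'_s) f_y/(0.85 f'_c b) = (8.93 − 1.85) × 60/(0.85 × 3.5 × 15.4) = 9.272 in.
c = a/β₁ = 9.272/0.85 = 10.908 in; ε'_s = 0.003(c − d')/c = 0.0022 ≥ ε_y = 0.0021, so the compression steel yields.
M_n = (A_s − A'_s) f_y (d − a/2) + A'_s f_y (d − d') = 424.8 × (22 − 4.636) + 111 × (22 − 3) = 7376.2 + 2109.0 = 9485.2 kip·in.

M_n ≈ 9490 kip·in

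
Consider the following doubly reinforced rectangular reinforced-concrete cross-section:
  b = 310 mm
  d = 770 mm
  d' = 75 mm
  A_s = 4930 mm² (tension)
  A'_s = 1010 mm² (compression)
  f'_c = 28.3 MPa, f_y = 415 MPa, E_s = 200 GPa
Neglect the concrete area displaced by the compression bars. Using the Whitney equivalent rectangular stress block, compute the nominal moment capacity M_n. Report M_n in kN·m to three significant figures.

M_n ≈ 1370 kN·m

Assume both tension and compression steel yield.
Net tension couple steel: A_s − A'_s = 3920 mm².
a = (A_s − A'_s) f_y / (0.85 f'_c b) = 1626800/(0.85 × 28.3 × 310) = 218.16 mm.
c = a/β₁ = 218.16/0.848 = 257.26 mm; ε'_s = 0.003(c − d')/c = 0.0021 ≥ f_y/E_s = 0.0021, so compression steel does yield.
M_n = (A_s − A'_s) f_y (d − a/2) + A'_s f_y (d − d') = [1626800 × (770 − 109.08) + 419150 × (770 − 75)] × 10⁻⁶ = 1075.18 + 291.31 = 1366.49 kN·m.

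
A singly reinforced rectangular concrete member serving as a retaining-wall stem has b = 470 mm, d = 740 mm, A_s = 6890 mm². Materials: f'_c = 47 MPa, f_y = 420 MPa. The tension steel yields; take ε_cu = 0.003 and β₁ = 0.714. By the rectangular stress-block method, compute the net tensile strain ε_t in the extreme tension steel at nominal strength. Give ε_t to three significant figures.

a = A_s f_y/(0.85 f'_c b) = 154.12 mm.
β₁ = 0.714, so c = a/β₁ = 154.12/0.714 = 215.85 mm.
From the linear strain diagram with ε_cu = 0.003: ε_t = 0.003 (d − c)/c = 0.003 × (740 − 215.85)/215.85 = 0.00728.
Since ε_t ≥ 0.005, the section is tension-controlled.

ε_t ≈ 0.00728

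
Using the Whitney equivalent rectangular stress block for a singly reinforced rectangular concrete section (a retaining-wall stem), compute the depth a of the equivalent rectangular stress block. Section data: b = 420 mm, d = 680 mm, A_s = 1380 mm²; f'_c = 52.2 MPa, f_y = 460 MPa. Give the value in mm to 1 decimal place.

T = A_s f_y = 1380 × 460 = 634800 N = 634.8 kN.
Setting C = 0.85 f'_c a b equal to T: a = 634800/(0.85 × 52.2 × 420) = 34.1 mm.

a ≈ 34.1 mm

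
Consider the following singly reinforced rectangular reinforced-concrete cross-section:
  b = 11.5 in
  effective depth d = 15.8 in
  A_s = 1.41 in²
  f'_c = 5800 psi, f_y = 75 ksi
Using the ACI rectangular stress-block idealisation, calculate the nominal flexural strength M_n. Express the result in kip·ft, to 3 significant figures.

T = A_s f_y = 1.41 × 75 = 105.75 kips.
a = T/(0.85 f'_c b) = 105.75/(0.85 × 5.8 × 11.5) = 1.865 in.
M_n = T(d − a/2) = 105.75 × (15.8 − 0.9325) = 1572.2 kip·in = 1572.2/12 = 131.02 kip·ft.

M_n ≈ 131 kip·ft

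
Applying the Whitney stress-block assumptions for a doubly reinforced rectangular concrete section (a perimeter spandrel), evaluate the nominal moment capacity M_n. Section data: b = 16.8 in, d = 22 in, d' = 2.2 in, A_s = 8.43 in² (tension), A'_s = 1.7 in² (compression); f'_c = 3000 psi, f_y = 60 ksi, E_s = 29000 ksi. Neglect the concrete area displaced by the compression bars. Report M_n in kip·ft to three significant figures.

Assume both steels yield.
a = (A_s − A'_s) f_y/(0.85 f'_c b) = (8.43 − 1.7) × 60/(0.85 × 3 × 16.8) = 9.426 in.
c = a/β₁ = 9.426/0.85 = 11.089 in; ε'_s = 0.003(c − d')/c = 0.0024 ≥ ε_y = 0.0021, so the compression steel yields.
M_n = (A_s − A'_s) f_y (d − a/2) + A'_s f_y (d − d') = 403.8 × (22 − 4.713) + 102 × (22 − 2.2) = 6980.5 + 2019.6 = 9000.1 kip·in = 9000.1/12 = 750.01 kip·ft.

M_n ≈ 750 kip·ft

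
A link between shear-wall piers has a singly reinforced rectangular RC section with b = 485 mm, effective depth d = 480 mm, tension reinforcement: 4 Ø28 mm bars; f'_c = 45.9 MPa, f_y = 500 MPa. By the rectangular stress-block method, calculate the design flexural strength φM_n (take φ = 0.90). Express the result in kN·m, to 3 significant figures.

φM_n ≈ 496 kN·m

A_s = 4 × 616 = 2464 mm².
T = A_s f_y = 2464 × 500 = 1232000 N = 1232 kN.
From C = T: a = T/(0.85 f'_c b) = 1232000/(0.85 × 45.9 × 485) = 65.11 mm.
M_n = T(d − a/2) = 1232 kN × (480 − 32.555) mm = 551.25 kN·m.
φM_n = 0.90 × 551.25 = 496.13 kN·m.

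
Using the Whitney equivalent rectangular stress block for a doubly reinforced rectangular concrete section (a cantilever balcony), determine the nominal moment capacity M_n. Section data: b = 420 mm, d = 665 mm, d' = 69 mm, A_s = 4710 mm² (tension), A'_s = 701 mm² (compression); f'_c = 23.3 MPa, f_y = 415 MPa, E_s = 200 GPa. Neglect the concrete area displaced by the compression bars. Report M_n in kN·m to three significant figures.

Assume both tension and compression steel yield.
Net tension couple steel: A_s − A'_s = 4009 mm².
a = (A_s − A'_s) f_y / (0.85 f'_c b) = 1663735/(0.85 × 23.3 × 420) = 200.01 mm.
c = a/β₁ = 200.01/0.85 = 235.31 mm; ε'_s = 0.003(c − d')/c = 0.0021 ≥ f_y/E_s = 0.0021, so compression steel does yield.
M_n = (A_s − A'_s) f_y (d − a/2) + A'_s f_y (d − d') = [1663735 × (665 − 100.005) + 290915 × (665 − 69)] × 10⁻⁶ = 940.00 + 173.39 = 1113.39 kN·m.

M_n ≈ 1110 kN·m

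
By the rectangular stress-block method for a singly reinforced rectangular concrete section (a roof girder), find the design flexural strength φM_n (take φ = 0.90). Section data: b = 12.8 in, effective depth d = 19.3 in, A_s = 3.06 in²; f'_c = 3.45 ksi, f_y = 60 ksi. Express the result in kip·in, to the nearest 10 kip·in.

T = A_s f_y = 3.06 × 60 = 183.6 kips.
a = T/(0.85 f'_c b) = 183.6/(0.85 × 3.45 × 12.8) = 4.891 in.
M_n = T(d − a/2) = 183.6 × (19.3 − 2.4455) = 3094.5 kip·in.
φM_n = 0.90 × 3094.5 = 2785.1 kip·in.

φM_n ≈ 2790 kip·in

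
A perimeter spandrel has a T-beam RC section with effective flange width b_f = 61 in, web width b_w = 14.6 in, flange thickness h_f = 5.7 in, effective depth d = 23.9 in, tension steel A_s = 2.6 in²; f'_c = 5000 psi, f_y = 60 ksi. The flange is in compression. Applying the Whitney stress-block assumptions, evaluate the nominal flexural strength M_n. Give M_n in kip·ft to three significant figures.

M_n ≈ 307 kip·ft

Tension: T = A_s f_y = 2.6 × 60 = 156 kips.
Try a within the flange: a = T/(0.85 f'_c b_f) = 156/(0.85 × 5 × 61) = 0.602 in.
Since a = 0.602 ≤ h_f = 5.7 in, the stress block lies entirely in the flange; analyse as a rectangular beam of width b_f.
M_n = T(d − a/2) = 156 × (23.9 − 0.301) = 3681.4 kip·in.
M_n = 3681.4/12 = 306.78 kip·ft.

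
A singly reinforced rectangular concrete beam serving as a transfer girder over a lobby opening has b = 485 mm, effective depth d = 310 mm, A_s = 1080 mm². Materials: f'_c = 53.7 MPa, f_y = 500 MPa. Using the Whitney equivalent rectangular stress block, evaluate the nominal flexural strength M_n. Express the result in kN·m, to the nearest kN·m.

M_n ≈ 161 kN·m

T = A_s f_y = 1080 × 500 = 540000 N = 540 kN.
From C = T: a = T/(0.85 f'_c b) = 540000/(0.85 × 53.7 × 485) = 24.39 mm.
M_n = T(d − a/2) = 540 kN × (310 − 12.195) mm = 160.81 kN·m.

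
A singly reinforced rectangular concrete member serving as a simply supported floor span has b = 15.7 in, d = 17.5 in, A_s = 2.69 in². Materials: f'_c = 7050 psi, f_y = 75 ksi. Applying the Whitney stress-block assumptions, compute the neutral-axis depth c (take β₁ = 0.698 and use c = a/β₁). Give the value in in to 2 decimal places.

T = A_s f_y = 2.69 × 75 = 201.75 kips.
a = T/(0.85 f'_c b) = 201.75/(0.85 × 7.05 × 15.7) = 2.1444 in.
With β₁ = 0.698, c = a/β₁ = 2.1444/0.698 = 3.07 in.

c ≈ 3.07 in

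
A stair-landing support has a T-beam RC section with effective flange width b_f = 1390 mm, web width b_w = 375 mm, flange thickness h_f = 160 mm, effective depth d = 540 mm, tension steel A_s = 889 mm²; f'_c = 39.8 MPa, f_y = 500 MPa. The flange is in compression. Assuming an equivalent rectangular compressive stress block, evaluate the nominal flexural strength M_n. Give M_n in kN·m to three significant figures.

Tension: T = A_s f_y = 889 × 500 = 444500 N.
Try a within the flange: a = T/(0.85 f'_c b_f) = 444500/(0.85 × 39.8 × 1390) = 9.45 mm.
Since a = 9.45 ≤ h_f = 160 mm, the stress block lies entirely in the flange; analyse as a rectangular beam of width b_f.
M_n = T(d − a/2) = 444500 × (540 − 4.725) = 237.93 × 10⁶ N·mm.
M_n = 237.93 kN·m.

M_n ≈ 238 kN·m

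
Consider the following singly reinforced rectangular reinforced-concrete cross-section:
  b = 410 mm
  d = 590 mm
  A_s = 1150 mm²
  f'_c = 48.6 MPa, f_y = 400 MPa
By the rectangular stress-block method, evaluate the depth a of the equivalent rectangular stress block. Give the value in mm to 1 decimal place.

T = A_s f_y = 1150 × 400 = 460000 N = 460 kN.
Setting C = 0.85 f'_c a b equal to T: a = 460000/(0.85 × 48.6 × 410) = 27.2 mm.

a ≈ 27.2 mm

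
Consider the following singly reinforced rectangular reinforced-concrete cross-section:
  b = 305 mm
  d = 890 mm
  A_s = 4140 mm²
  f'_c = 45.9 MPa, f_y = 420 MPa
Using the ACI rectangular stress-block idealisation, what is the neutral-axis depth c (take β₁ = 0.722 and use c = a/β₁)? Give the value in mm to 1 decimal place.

c ≈ 202.4 mm

T = A_s f_y = 4140 × 420 = 1738800 N = 1738.8 kN.
Setting C = 0.85 f'_c a b equal to T: a = 1738800/(0.85 × 45.9 × 305) = 146.123 mm.
With β₁ = 0.722, c = a/β₁ = 146.123/0.722 = 202.4 mm.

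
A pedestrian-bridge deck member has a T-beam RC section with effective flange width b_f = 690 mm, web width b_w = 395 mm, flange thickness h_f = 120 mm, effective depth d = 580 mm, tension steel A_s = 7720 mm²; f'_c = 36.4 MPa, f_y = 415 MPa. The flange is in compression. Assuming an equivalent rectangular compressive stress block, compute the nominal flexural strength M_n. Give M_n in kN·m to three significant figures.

M_n ≈ 1610 kN·m

Tension: T = A_s f_y = 7720 × 415 = 3203800 N.
Try a within the flange: a = T/(0.85 f'_c b_f) = 3203800/(0.85 × 36.4 × 690) = 150.07 mm.
a = 150.07 > h_f = 120 mm: the block extends into the web. Split into flange-overhang and web parts.
C_f = 0.85 f'_c (b_f − b_w) h_f = 0.85 × 36.4 × (690 − 395) × 120 = 1095276 N.
Remaining web compression depth: a_w = (T − C_f)/(0.85 f'_c b_w) = (3203800 − 1095276)/(0.85 × 36.4 × 395) = 172.53 mm.
M_n = C_f(d − h_f/2) + (T − C_f)(d − a_w/2) = 1095276 × (580 − 60) + 2108524 × (580 − 86.265) = 569.54 + 1041.05 = 1610.59 × 10⁶ N·mm.
M_n = 1610.59 kN·m.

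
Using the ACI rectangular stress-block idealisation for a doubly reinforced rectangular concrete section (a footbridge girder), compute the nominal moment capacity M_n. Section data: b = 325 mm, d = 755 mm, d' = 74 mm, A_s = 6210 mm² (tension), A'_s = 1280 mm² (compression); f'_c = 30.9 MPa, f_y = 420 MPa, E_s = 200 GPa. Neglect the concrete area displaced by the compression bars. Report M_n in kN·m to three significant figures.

M_n ≈ 1680 kN·m

Assume both tension and compression steel yield.
Net tension couple steel: A_s − A'_s = 4930 mm².
a = (A_s − A'_s) f_y / (0.85 f'_c b) = 2070600/(0.85 × 30.9 × 325) = 242.57 mm.
c = a/β₁ = 242.57/0.829 = 292.61 mm; ε'_s = 0.003(c − d')/c = 0.0022 ≥ f_y/E_s = 0.0021, so compression steel does yield.
M_n = (A_s − A'_s) f_y (d − a/2) + A'_s f_y (d − d') = [2070600 × (755 − 121.285) + 537600 × (755 − 74)] × 10⁻⁶ = 1312.17 + 366.11 = 1678.28 kN·m.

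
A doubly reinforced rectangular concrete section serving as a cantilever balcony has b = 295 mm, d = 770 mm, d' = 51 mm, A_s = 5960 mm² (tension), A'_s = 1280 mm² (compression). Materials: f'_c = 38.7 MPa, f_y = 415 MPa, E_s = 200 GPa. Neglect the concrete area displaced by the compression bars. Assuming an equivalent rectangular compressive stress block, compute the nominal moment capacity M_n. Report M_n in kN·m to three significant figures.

Assume both tension and compression steel yield.
Net tension couple steel: A_s − A'_s = 4680 mm².
a = (A_s − A'_s) f_y / (0.85 f'_c b) = 1942200/(0.85 × 38.7 × 295) = 200.14 mm.
c = a/β₁ = 200.14/0.774 = 258.58 mm; ε'_s = 0.003(c − d')/c = 0.0024 ≥ f_y/E_s = 0.0021, so compression steel does yield.
M_n = (A_s − A'_s) f_y (d − a/2) + A'_s f_y (d − d') = [1942200 × (770 − 100.07) + 531200 × (770 − 51)] × 10⁻⁶ = 1301.14 + 381.93 = 1683.07 kN·m.

M_n ≈ 1680 kN·m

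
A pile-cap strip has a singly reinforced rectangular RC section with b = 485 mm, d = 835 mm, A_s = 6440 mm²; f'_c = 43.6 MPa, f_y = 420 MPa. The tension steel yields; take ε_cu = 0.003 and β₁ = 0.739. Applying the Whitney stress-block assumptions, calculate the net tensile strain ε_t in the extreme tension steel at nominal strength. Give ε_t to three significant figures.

ε_t ≈ 0.00930

a = A_s f_y/(0.85 f'_c b) = 150.48 mm.
β₁ = 0.739, so c = a/β₁ = 150.48/0.739 = 203.63 mm.
From the linear strain diagram with ε_cu = 0.003: ε_t = 0.003 (d − c)/c = 0.003 × (835 − 203.63)/203.63 = 0.00930.
Since ε_t ≥ 0.005, the section is tension-controlled.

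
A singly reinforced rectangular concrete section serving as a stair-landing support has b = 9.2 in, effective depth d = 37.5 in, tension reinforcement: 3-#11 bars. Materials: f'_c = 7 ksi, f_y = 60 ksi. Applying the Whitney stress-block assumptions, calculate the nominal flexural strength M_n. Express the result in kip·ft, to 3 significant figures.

A_s = 3 × 1.56 = 4.68 in².
T = A_s f_y = 4.68 × 60 = 280.8 kips.
a = T/(0.85 f'_c b) = 280.8/(0.85 × 7 × 9.2) = 5.130 in.
M_n = T(d − a/2) = 280.8 × (37.5 − 2.565) = 9809.7 kip·in = 9809.7/12 = 817.48 kip·ft.

M_n ≈ 817 kip·ft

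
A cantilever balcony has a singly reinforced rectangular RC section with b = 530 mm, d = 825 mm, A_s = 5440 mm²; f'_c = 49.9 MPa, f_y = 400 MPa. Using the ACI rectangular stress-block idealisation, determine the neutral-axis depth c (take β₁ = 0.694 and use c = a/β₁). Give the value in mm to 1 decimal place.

c ≈ 139.5 mm

T = A_s f_y = 5440 × 400 = 2176000 N = 2176 kN.
Setting C = 0.85 f'_c a b equal to T: a = 2176000/(0.85 × 49.9 × 530) = 96.797 mm.
With β₁ = 0.694, c = a/β₁ = 96.797/0.694 = 139.5 mm.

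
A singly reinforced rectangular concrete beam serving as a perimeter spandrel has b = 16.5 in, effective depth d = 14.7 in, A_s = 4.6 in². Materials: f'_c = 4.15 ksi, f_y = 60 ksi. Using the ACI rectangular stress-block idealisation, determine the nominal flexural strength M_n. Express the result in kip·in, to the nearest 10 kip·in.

T = A_s f_y = 4.6 × 60 = 276 kips.
a = T/(0.85 f'_c b) = 276/(0.85 × 4.15 × 16.5) = 4.742 in.
M_n = T(d − a/2) = 276 × (14.7 − 2.371) = 3402.8 kip·in.

M_n ≈ 3400 kip·in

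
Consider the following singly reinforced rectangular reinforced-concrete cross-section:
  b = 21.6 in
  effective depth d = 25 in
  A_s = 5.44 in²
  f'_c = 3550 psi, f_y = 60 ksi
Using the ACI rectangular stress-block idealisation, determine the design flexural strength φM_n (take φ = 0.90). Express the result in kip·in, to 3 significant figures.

T = A_s f_y = 5.44 × 60 = 326.4 kips.
a = T/(0.85 f'_c b) = 326.4/(0.85 × 3.55 × 21.6) = 5.008 in.
M_n = T(d − a/2) = 326.4 × (25 − 2.504) = 7342.7 kip·in.
φM_n = 0.90 × 7342.7 = 6608.4 kip·in.

φM_n ≈ 6610 kip·in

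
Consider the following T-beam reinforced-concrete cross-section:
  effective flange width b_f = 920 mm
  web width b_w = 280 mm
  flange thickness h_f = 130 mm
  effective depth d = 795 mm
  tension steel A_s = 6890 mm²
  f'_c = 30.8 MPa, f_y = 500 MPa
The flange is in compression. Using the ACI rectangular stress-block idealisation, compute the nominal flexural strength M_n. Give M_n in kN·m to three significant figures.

Tension: T = A_s f_y = 6890 × 500 = 3445000 N.
Try a within the flange: a = T/(0.85 f'_c b_f) = 3445000/(0.85 × 30.8 × 920) = 143.03 mm.
a = 143.03 > h_f = 130 mm: the block extends into the web. Split into flange-overhang and web parts.
C_f = 0.85 f'_c (b_f − b_w) h_f = 0.85 × 30.8 × (920 − 280) × 130 = 2178176 N.
Remaining web compression depth: a_w = (T − C_f)/(0.85 f'_c b_w) = (3445000 − 2178176)/(0.85 × 30.8 × 280) = 172.82 mm.
M_n = C_f(d − h_f/2) + (T − C_f)(d − a_w/2) = 2178176 × (795 − 65) + 1266824 × (795 − 86.41) = 1590.07 + 897.66 = 2487.73 × 10⁶ N·mm.
M_n = 2487.73 kN·m.

M_n ≈ 2490 kN·m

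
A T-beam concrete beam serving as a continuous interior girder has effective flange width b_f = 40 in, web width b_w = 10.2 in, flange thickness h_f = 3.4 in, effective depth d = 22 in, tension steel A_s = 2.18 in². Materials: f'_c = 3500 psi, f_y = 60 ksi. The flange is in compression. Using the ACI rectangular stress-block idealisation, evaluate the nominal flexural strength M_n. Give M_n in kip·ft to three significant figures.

Tension: T = A_s f_y = 2.18 × 60 = 130.8 kips.
Try a within the flange: a = T/(0.85 f'_c b_f) = 130.8/(0.85 × 3.5 × 40) = 1.099 in.
Since a = 1.099 ≤ h_f = 3.4 in, the stress block lies entirely in the flange; analyse as a rectangular beam of width b_f.
M_n = T(d − a/2) = 130.8 × (22 − 0.5495) = 2805.7 kip·in.
M_n = 2805.7/12 = 233.81 kip·ft.

M_n ≈ 234 kip·ft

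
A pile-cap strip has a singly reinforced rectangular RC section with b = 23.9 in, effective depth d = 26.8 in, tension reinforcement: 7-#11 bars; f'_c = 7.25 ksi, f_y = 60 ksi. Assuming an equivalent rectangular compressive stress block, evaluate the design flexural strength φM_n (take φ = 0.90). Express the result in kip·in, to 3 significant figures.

φM_n ≈ 14500 kip·in

A_s = 7 × 1.56 = 10.92 in².
T = A_s f_y = 10.92 × 60 = 655.2 kips.
a = T/(0.85 f'_c b) = 655.2/(0.85 × 7.25 × 23.9) = 4.449 in.
M_n = T(d − a/2) = 655.2 × (26.8 − 2.2245) = 16101.9 kip·in.
φM_n = 0.90 × 16101.9 = 14491.7 kip·in.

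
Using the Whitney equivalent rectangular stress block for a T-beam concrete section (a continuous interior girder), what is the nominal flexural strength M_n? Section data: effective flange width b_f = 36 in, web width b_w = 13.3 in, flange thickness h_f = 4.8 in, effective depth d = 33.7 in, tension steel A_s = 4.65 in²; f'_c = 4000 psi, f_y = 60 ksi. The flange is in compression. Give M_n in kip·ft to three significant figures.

Tension: T = A_s f_y = 4.65 × 60 = 279 kips.
Try a within the flange: a = T/(0.85 f'_c b_f) = 279/(0.85 × 4 × 36) = 2.279 in.
Since a = 2.279 ≤ h_f = 4.8 in, the stress block lies entirely in the flange; analyse as a rectangular beam of width b_f.
M_n = T(d − a/2) = 279 × (33.7 − 1.1395) = 9084.4 kip·in.
M_n = 9084.4/12 = 757.03 kip·ft.

M_n ≈ 757 kip·ft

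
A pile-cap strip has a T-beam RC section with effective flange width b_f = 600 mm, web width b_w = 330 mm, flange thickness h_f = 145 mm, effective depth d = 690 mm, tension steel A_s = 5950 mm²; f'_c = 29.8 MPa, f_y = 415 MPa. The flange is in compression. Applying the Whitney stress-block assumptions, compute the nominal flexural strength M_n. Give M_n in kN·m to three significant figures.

M_n ≈ 1500 kN·m

Tension: T = A_s f_y = 5950 × 415 = 2469250 N.
Try a within the flange: a = T/(0.85 f'_c b_f) = 2469250/(0.85 × 29.8 × 600) = 162.47 mm.
a = 162.47 > h_f = 145 mm: the block extends into the web. Split into flange-overhang and web parts.
C_f = 0.85 f'_c (b_f − b_w) h_f = 0.85 × 29.8 × (600 − 330) × 145 = 991670 N.
Remaining web compression depth: a_w = (T − C_f)/(0.85 f'_c b_w) = (2469250 − 991670)/(0.85 × 29.8 × 330) = 176.77 mm.
M_n = C_f(d − h_f/2) + (T − C_f)(d − a_w/2) = 991670 × (690 − 72.5) + 1477580 × (690 − 88.385) = 612.36 + 888.93 = 1501.29 × 10⁶ N·mm.
M_n = 1501.29 kN·m.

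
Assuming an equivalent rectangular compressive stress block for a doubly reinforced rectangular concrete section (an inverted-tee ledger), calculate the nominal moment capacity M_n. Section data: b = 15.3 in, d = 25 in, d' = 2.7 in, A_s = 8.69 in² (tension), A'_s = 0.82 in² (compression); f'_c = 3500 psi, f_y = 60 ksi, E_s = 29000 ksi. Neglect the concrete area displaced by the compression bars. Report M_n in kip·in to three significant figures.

Assume both steels yield.
a = (A_s − A'_s) f_y/(0.85 f'_c b) = (8.69 − 0.82) × 60/(0.85 × 3.5 × 15.3) = 10.374 in.
c = a/β₁ = 10.374/0.85 = 12.205 in; ε'_s = 0.003(c − d')/c = 0.0023 ≥ ε_y = 0.0021, so the compression steel yields.
M_n = (A_s − A'_s) f_y (d − a/2) + A'_s f_y (d − d') = 472.2 × (25 − 5.187) + 49.2 × (25 − 2.7) = 9355.7 + 1097.2 = 10452.9 kip·in.

M_n ≈ 10500 kip·in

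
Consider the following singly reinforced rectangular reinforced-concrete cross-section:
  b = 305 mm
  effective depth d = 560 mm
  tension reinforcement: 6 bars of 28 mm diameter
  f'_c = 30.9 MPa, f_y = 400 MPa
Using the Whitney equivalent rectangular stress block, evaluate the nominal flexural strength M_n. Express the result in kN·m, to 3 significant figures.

M_n ≈ 691 kN·m

A_s = 6 × 616 = 3696 mm².
T = A_s f_y = 3696 × 400 = 1478400 N = 1478.4 kN.
From C = T: a = T/(0.85 f'_c b) = 1478400/(0.85 × 30.9 × 305) = 184.55 mm.
M_n = T(d − a/2) = 1478.4 kN × (560 − 92.275) mm = 691.48 kN·m.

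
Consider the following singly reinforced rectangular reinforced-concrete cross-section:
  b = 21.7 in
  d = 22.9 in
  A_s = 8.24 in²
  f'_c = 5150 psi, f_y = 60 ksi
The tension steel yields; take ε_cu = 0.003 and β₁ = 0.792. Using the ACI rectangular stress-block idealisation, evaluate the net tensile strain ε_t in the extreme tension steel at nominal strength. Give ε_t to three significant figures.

a = A_s f_y/(0.85 f'_c b) = 5.205 in.
β₁ = 0.792, so c = a/β₁ = 5.205/0.792 = 6.572 in.
From the linear strain diagram with ε_cu = 0.003: ε_t = 0.003 (d − c)/c = 0.003 × (22.9 − 6.572)/6.572 = 0.00745.
Since ε_t ≥ 0.005, the section is tension-controlled.

ε_t ≈ 0.00745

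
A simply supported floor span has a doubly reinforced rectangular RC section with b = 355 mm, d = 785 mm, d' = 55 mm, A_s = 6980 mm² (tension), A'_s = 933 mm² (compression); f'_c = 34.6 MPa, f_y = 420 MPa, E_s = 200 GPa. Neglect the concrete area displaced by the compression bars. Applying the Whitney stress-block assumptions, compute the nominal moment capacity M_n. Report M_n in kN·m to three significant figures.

M_n ≈ 1970 kN·m

Assume both tension and compression steel yield.
Net tension couple steel: A_s − A'_s = 6047 mm².
a = (A_s − A'_s) f_y / (0.85 f'_c b) = 2539740/(0.85 × 34.6 × 355) = 243.26 mm.
c = a/β₁ = 243.26/0.803 = 302.94 mm; ε'_s = 0.003(c − d')/c = 0.0025 ≥ f_y/E_s = 0.0021, so compression steel does yield.
M_n = (A_s − A'_s) f_y (d − a/2) + A'_s f_y (d − d') = [2539740 × (785 − 121.63) + 391860 × (785 − 55)] × 10⁻⁶ = 1684.79 + 286.06 = 1970.85 kN·m.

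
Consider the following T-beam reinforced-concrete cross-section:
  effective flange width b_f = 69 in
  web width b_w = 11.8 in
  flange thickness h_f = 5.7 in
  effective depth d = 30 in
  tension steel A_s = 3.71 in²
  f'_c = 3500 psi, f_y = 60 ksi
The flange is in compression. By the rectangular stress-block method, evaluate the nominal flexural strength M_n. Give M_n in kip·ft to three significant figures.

Tension: T = A_s f_y = 3.71 × 60 = 222.6 kips.
Try a within the flange: a = T/(0.85 f'_c b_f) = 222.6/(0.85 × 3.5 × 69) = 1.084 in.
Since a = 1.084 ≤ h_f = 5.7 in, the stress block lies entirely in the flange; analyse as a rectangular beam of width b_f.
M_n = T(d − a/2) = 222.6 × (30 − 0.542) = 6557.4 kip·in.
M_n = 6557.4/12 = 546.45 kip·ft.

M_n ≈ 546 kip·ft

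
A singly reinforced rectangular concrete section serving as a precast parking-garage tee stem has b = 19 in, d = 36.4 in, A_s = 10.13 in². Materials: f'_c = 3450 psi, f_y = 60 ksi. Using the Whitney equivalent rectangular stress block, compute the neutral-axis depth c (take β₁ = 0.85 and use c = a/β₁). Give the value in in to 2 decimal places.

T = A_s f_y = 10.13 × 60 = 607.8 kips.
a = T/(0.85 f'_c b) = 607.8/(0.85 × 3.45 × 19) = 10.9086 in.
With β₁ = 0.85, c = a/β₁ = 10.9086/0.85 = 12.83 in.

c ≈ 12.83 in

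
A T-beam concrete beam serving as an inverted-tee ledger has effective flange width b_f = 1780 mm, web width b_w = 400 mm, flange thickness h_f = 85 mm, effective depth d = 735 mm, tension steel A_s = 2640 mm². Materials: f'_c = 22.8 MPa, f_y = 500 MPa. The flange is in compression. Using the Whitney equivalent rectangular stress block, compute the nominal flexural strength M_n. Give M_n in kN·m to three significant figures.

M_n ≈ 945 kN·m

Tension: T = A_s f_y = 2640 × 500 = 1320000 N.
Try a within the flange: a = T/(0.85 f'_c b_f) = 1320000/(0.85 × 22.8 × 1780) = 38.26 mm.
Since a = 38.26 ≤ h_f = 85 mm, the stress block lies entirely in the flange; analyse as a rectangular beam of width b_f.
M_n = T(d − a/2) = 1320000 × (735 − 19.13) = 944.95 × 10⁶ N·mm.
M_n = 944.95 kN·m.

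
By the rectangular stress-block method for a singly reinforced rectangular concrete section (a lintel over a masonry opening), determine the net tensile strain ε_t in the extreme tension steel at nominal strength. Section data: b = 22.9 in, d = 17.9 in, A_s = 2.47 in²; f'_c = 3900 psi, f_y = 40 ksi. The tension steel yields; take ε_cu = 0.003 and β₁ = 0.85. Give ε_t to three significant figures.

a = A_s f_y/(0.85 f'_c b) = 1.301 in.
β₁ = 0.85, so c = a/β₁ = 1.301/0.85 = 1.531 in.
From the linear strain diagram with ε_cu = 0.003: ε_t = 0.003 (d − c)/c = 0.003 × (17.9 − 1.531)/1.531 = 0.0321.
Since ε_t ≥ 0.005, the section is tension-controlled.

ε_t ≈ 0.0321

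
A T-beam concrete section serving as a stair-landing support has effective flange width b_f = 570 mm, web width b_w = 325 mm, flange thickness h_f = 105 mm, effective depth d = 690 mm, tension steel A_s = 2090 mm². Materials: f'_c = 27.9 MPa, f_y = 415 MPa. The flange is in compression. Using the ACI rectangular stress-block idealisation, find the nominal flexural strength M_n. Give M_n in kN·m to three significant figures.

Tension: T = A_s f_y = 2090 × 415 = 867350 N.
Try a within the flange: a = T/(0.85 f'_c b_f) = 867350/(0.85 × 27.9 × 570) = 64.16 mm.
Since a = 64.16 ≤ h_f = 105 mm, the stress block lies entirely in the flange; analyse as a rectangular beam of width b_f.
M_n = T(d − a/2) = 867350 × (690 − 32.08) = 570.65 × 10⁶ N·mm.
M_n = 570.65 kN·m.

M_n ≈ 571 kN·m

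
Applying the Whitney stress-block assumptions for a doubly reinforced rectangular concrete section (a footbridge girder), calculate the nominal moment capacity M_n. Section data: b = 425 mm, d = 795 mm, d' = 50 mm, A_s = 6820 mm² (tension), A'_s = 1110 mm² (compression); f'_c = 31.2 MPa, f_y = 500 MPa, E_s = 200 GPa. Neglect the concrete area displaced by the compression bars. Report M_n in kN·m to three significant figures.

Assume both tension and compression steel yield.
Net tension couple steel: A_s − A'_s = 5710 mm².
a = (A_s − A'_s) f_y / (0.85 f'_c b) = 2855000/(0.85 × 31.2 × 425) = 253.30 mm.
c = a/β₁ = 253.30/0.827 = 306.29 mm; ε'_s = 0.003(c − d')/c = 0.0025 ≥ f_y/E_s = 0.0025, so compression steel does yield.
M_n = (A_s − A'_s) f_y (d − a/2) + A'_s f_y (d − d') = [2855000 × (795 − 126.65) + 555000 × (795 − 50)] × 10⁻⁶ = 1908.14 + 413.48 = 2321.62 kN·m.

M_n ≈ 2320 kN·m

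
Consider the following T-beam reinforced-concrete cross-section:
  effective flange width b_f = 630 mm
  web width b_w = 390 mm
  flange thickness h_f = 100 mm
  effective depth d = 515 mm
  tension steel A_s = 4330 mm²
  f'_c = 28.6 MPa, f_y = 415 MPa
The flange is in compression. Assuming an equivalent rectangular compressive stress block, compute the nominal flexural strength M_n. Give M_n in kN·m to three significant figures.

M_n ≈ 819 kN·m

Tension: T = A_s f_y = 4330 × 415 = 1796950 N.
Try a within the flange: a = T/(0.85 f'_c b_f) = 1796950/(0.85 × 28.6 × 630) = 117.33 mm.
a = 117.33 > h_f = 100 mm: the block extends into the web. Split into flange-overhang and web parts.
C_f = 0.85 f'_c (b_f − b_w) h_f = 0.85 × 28.6 × (630 − 390) × 100 = 583440 N.
Remaining web compression depth: a_w = (T − C_f)/(0.85 f'_c b_w) = (1796950 − 583440)/(0.85 × 28.6 × 390) = 128.00 mm.
M_n = C_f(d − h_f/2) + (T − C_f)(d − a_w/2) = 583440 × (515 − 50) + 1213510 × (515 − 64) = 271.30 + 547.29 = 818.59 × 10⁶ N·mm.
M_n = 818.59 kN·m.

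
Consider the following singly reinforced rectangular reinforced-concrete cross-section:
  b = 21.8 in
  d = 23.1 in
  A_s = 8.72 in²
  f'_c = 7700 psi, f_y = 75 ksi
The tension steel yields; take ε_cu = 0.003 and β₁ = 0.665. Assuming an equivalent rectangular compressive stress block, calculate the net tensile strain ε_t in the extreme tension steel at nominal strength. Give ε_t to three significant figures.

ε_t ≈ 0.00705

a = A_s f_y/(0.85 f'_c b) = 4.584 in.
β₁ = 0.665, so c = a/β₁ = 4.584/0.665 = 6.893 in.
From the linear strain diagram with ε_cu = 0.003: ε_t = 0.003 (d − c)/c = 0.003 × (23.1 − 6.893)/6.893 = 0.00705.
Since ε_t ≥ 0.005, the section is tension-controlled.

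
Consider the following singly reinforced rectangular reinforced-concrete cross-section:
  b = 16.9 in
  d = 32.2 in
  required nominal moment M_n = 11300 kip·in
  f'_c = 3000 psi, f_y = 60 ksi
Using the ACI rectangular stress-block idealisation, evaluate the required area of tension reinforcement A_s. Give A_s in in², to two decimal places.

A_s ≈ 6.87 in²

From M_n = 0.85 f'_c a b (d − a/2):
a = d − √(d² − 2M_n/(0.85 f'_c b)) = 32.2 − √(32.2² − 2 × 11300/(0.85 × 3 × 16.9)) = 9.563 in.
A_s = 0.85 f'_c a b / f_y = 0.85 × 3 × 9.563 × 16.9 / 60 = 6.869 in².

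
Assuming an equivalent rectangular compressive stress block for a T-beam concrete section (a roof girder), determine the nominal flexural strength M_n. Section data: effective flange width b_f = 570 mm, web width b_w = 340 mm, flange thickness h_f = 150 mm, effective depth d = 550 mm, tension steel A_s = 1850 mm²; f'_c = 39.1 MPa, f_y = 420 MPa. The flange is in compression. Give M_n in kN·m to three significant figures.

Tension: T = A_s f_y = 1850 × 420 = 777000 N.
Try a within the flange: a = T/(0.85 f'_c b_f) = 777000/(0.85 × 39.1 × 570) = 41.02 mm.
Since a = 41.02 ≤ h_f = 150 mm, the stress block lies entirely in the flange; analyse as a rectangular beam of width b_f.
M_n = T(d − a/2) = 777000 × (550 − 20.51) = 411.41 × 10⁶ N·mm.
M_n = 411.41 kN·m.

M_n ≈ 411 kN·m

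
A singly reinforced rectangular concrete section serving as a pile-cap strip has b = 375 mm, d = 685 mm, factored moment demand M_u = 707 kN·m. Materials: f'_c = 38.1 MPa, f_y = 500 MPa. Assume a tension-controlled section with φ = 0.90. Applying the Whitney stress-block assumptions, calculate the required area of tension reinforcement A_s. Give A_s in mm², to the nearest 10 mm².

A_s ≈ 2480 mm²

M_n = M_u/φ = 707/0.90 = 785.556 kN·m.
With M_n = 0.85 f'_c a b (d − a/2), solve the quadratic for a:
a = d − √(d² − 2M_n/(0.85 f'_c b)) = 685 − √(685² − 2 × 785.556×10⁶/(0.85 × 38.1 × 375)) = 102.03 mm.
A_s = 0.85 f'_c a b / f_y = 0.85 × 38.1 × 102.03 × 375 / 500 = 2478.2 mm².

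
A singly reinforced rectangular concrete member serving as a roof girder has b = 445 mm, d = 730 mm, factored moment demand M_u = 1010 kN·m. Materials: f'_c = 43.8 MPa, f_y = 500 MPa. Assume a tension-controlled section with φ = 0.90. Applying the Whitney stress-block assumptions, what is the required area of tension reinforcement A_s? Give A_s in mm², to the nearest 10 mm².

M_n = M_u/φ = 1010/0.90 = 1122.22 kN·m.
With M_n = 0.85 f'_c a b (d − a/2), solve the quadratic for a:
a = d − √(d² − 2M_n/(0.85 f'_c b)) = 730 − √(730² − 2 × 1122.22×10⁶/(0.85 × 43.8 × 445)) = 99.58 mm.
A_s = 0.85 f'_c a b / f_y = 0.85 × 43.8 × 99.58 × 445 / 500 = 3299.6 mm².

A_s ≈ 3300 mm²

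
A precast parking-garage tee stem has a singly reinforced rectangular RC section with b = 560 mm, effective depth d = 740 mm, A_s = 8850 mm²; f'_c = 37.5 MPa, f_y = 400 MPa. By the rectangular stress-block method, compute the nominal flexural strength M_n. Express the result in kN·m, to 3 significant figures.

M_n ≈ 2270 kN·m

T = A_s f_y = 8850 × 400 = 3540000 N = 3540 kN.
From C = T: a = T/(0.85 f'_c b) = 3540000/(0.85 × 37.5 × 560) = 198.32 mm.
M_n = T(d − a/2) = 3540 kN × (740 − 99.16) mm = 2268.57 kN·m.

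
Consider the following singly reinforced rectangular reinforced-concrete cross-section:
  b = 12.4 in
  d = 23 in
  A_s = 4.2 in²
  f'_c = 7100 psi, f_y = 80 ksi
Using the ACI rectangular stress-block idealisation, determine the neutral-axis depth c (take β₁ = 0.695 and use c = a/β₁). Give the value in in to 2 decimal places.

c ≈ 6.46 in

T = A_s f_y = 4.2 × 80 = 336 kips.
a = T/(0.85 f'_c b) = 336/(0.85 × 7.1 × 12.4) = 4.4899 in.
With β₁ = 0.695, c = a/β₁ = 4.4899/0.695 = 6.46 in.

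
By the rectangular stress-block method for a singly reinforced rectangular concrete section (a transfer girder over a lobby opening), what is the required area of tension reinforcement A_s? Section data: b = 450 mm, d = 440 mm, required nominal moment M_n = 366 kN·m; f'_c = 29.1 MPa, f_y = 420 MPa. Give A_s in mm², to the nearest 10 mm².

With M_n = 0.85 f'_c a b (d − a/2), solve the quadratic for a:
a = d − √(d² − 2M_n/(0.85 f'_c b)) = 440 − √(440² − 2 × 366×10⁶/(0.85 × 29.1 × 450)) = 82.46 mm.
A_s = 0.85 f'_c a b / f_y = 0.85 × 29.1 × 82.46 × 450 / 420 = 2185.3 mm².

A_s ≈ 2190 mm²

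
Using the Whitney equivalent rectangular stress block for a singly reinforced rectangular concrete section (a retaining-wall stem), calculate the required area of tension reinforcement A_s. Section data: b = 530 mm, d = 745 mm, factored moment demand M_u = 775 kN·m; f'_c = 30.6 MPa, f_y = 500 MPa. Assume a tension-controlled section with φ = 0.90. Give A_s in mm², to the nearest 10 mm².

M_n = M_u/φ = 775/0.90 = 861.111 kN·m.
With M_n = 0.85 f'_c a b (d − a/2), solve the quadratic for a:
a = d − √(d² − 2M_n/(0.85 f'_c b)) = 745 − √(745² − 2 × 861.111×10⁶/(0.85 × 30.6 × 530)) = 89.19 mm.
A_s = 0.85 f'_c a b / f_y = 0.85 × 30.6 × 89.19 × 530 / 500 = 2459.0 mm².

A_s ≈ 2460 mm²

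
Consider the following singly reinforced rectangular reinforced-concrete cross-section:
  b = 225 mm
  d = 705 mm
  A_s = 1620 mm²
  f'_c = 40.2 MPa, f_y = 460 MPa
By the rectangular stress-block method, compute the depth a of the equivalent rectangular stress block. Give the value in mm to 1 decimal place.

a ≈ 96.9 mm

T = A_s f_y = 1620 × 460 = 745200 N = 745.2 kN.
Setting C = 0.85 f'_c a b equal to T: a = 745200/(0.85 × 40.2 × 225) = 96.9 mm.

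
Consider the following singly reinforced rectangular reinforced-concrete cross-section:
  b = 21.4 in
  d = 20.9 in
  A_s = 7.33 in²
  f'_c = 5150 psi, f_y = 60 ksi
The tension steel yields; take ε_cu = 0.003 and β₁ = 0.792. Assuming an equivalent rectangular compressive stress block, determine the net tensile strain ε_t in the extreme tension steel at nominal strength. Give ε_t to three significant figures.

ε_t ≈ 0.00758

a = A_s f_y/(0.85 f'_c b) = 4.695 in.
β₁ = 0.792, so c = a/β₁ = 4.695/0.792 = 5.928 in.
From the linear strain diagram with ε_cu = 0.003: ε_t = 0.003 (d − c)/c = 0.003 × (20.9 − 5.928)/5.928 = 0.00758.
Since ε_t ≥ 0.005, the section is tension-controlled.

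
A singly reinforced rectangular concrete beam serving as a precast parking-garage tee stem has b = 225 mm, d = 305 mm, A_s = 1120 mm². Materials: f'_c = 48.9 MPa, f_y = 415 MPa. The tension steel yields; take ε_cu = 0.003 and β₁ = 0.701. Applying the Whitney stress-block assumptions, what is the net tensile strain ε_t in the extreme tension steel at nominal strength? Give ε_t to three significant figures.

a = A_s f_y/(0.85 f'_c b) = 49.70 mm.
β₁ = 0.701, so c = a/β₁ = 49.70/0.701 = 70.90 mm.
From the linear strain diagram with ε_cu = 0.003: ε_t = 0.003 (d − c)/c = 0.003 × (305 − 70.90)/70.90 = 0.00991.
Since ε_t ≥ 0.005, the section is tension-controlled.

ε_t ≈ 0.00991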